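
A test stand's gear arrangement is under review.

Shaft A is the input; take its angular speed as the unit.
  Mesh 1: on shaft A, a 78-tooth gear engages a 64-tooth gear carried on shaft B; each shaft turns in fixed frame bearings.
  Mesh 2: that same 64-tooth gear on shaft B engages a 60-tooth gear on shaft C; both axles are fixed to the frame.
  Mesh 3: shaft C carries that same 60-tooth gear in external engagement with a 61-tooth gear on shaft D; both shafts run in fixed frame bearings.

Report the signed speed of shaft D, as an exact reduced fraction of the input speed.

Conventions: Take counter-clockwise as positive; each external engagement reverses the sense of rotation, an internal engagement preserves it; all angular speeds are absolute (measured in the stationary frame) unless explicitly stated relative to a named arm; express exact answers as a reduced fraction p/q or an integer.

3-mesh fixed-axis compound train (all bearings frame-fixed)
mesh 1 [78T→64T]: |ω|/ω_in = 1×78/64 = 39/32, sense flips to −
mesh 2 [64T→60T]: |ω|/ω_in = (39/32)×64/60 = 13/10, sense flips to +
mesh 3 [60T→61T]: |ω|/ω_in = (13/10)×60/61 = 78/61, sense flips to −
signed output speed (× input speed) = -78/61

-78/61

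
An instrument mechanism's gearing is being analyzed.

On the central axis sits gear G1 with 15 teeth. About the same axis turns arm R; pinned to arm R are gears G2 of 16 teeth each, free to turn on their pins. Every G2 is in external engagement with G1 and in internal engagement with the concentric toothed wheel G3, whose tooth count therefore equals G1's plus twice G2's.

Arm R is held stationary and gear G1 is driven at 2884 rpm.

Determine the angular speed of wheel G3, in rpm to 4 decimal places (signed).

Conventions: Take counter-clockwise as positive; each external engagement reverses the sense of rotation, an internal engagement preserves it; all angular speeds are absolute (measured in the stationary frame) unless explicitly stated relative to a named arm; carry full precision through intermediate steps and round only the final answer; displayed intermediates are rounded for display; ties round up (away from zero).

-920.4255 rpm

class = planetary set [G3 = 15+2·16 = 47; Willis about the carrier]
normalise by the input: solve with ω_sun = 1, then scale by 2884 rpm
ring teeth: 15 + 2·16 = 47
15(ω_sun−ω_arm) = −47(ω_ring−ω_arm),  ω_arm = 0, ω_sun = 1
ω_ring = 0 − (15/47)(1−0) = -15/47
scale: ω_ring = -15/47 × 2884 rpm = -920.4255 rpm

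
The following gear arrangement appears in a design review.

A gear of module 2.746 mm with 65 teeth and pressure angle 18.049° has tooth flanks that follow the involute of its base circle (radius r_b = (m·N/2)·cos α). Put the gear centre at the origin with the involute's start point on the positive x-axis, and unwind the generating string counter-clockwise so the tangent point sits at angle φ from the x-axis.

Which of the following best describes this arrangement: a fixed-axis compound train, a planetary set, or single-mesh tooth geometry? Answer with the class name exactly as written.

class = single-mesh tooth geometry [base-circle involute, m = 2.746, 65T]
classification: single-mesh tooth geometry

single-mesh tooth geometry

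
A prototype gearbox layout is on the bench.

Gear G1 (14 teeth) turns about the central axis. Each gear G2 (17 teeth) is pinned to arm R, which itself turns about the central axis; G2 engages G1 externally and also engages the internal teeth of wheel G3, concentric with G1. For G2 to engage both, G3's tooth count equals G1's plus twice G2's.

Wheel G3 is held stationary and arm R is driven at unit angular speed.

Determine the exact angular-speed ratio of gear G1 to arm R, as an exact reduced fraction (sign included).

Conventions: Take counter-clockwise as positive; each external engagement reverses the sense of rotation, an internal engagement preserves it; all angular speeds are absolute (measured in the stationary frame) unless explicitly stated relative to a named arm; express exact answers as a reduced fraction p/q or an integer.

31/7

topology: planetary set — G1 14T / G2 17T / G3 48T, arm = carrier (Willis)
ring teeth: 14 + 2·17 = 48
14(ω_sun−ω_arm) = −48(ω_ring−ω_arm),  ω_ring = 0, ω_arm = 1
ω_sun = 1 − (48/14)(0−1) = 31/7
ω_out/ω_in = 31/7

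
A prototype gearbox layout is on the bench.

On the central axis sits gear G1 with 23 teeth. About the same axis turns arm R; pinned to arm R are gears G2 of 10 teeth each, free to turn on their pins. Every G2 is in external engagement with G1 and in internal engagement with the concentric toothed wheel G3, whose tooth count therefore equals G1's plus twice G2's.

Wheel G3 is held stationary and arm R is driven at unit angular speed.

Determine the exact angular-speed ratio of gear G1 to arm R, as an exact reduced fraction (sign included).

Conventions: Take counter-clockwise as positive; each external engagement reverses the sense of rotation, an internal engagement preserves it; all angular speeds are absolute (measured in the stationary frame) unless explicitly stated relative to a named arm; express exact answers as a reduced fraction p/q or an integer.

class = planetary set [G3 = 23+2·10 = 43; Willis about the carrier]
ring teeth: 23 + 2·10 = 43
23(ω_sun−ω_arm) = −43(ω_ring−ω_arm),  ω_ring = 0, ω_arm = 1
ω_sun = 1 − (43/23)(0−1) = 66/23
ω_out/ω_in = 66/23

66/23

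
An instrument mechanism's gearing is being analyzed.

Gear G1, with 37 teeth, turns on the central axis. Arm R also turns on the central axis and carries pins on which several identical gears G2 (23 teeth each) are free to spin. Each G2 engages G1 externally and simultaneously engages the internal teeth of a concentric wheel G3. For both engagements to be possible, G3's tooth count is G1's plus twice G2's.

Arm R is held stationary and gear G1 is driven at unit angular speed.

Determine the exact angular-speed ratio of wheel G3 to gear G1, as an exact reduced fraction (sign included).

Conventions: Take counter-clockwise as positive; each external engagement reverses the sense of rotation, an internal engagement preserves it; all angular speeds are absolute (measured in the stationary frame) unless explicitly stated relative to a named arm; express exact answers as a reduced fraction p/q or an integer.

planetary set (37T centre, 23T on arm, 83T internal) — Willis relation
ring teeth: 37 + 2·23 = 83
37(ω_sun−ω_arm) = −83(ω_ring−ω_arm),  ω_arm = 0, ω_sun = 1
ω_ring = 0 − (37/83)(1−0) = -37/83
ω_out/ω_in = -37/83

-37/83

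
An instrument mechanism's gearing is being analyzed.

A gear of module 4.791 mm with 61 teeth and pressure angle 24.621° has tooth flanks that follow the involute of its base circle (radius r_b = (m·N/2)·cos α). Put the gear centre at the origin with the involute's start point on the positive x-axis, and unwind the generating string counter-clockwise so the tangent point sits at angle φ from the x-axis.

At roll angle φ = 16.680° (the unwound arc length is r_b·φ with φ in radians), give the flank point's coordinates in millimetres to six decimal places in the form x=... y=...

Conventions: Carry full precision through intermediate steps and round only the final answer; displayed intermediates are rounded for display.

single-mesh involute tooth geometry (61T wheel at module 4.791)
pitch radius r_p = m·N/2 = 4.791·61/2 = 146.125500
base radius r_b = r_p·cos α = 146.125500·cos 24.621° = 132.840277
roll angle φ = 16.680° = 0.29112092 rad
x = r_b·(cos φ + φ·sin φ) = 138.350766
y = r_b·(sin φ − φ·cos φ) = 1.083287

x=138.350766 y=1.083287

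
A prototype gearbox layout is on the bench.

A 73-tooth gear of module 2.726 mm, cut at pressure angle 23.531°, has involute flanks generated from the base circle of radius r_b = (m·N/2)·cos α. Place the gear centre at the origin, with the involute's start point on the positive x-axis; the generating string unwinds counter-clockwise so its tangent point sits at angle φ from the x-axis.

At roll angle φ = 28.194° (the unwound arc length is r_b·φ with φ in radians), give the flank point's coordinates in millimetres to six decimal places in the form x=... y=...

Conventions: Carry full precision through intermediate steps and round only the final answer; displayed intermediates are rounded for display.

topology: single-mesh involute geometry — m = 2.726, N = 73
pitch radius r_p = m·N/2 = 2.726·73/2 = 99.499000
base radius r_b = r_p·cos α = 99.499000·cos 23.531° = 91.225081
roll angle φ = 28.194° = 0.49207813 rad
x = r_b·(cos φ + φ·sin φ) = 101.610090
y = r_b·(sin φ − φ·cos φ) = 3.536246

x=101.610090 y=3.536246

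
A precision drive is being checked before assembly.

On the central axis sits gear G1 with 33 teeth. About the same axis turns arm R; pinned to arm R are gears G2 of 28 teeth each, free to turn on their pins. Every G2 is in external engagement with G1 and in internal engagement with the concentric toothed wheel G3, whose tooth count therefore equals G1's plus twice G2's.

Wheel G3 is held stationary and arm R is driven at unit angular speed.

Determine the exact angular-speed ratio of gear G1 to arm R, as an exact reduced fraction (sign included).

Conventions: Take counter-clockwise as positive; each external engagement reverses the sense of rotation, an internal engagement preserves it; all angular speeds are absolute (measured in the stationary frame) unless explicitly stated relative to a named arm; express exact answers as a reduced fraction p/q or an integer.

topology: planetary set — G1 33T / G2 28T / G3 89T, arm = carrier (Willis)
ring teeth: 33 + 2·28 = 89
33(ω_sun−ω_arm) = −89(ω_ring−ω_arm),  ω_ring = 0, ω_arm = 1
ω_sun = 1 − (89/33)(0−1) = 122/33
ω_out/ω_in = 122/33

122/33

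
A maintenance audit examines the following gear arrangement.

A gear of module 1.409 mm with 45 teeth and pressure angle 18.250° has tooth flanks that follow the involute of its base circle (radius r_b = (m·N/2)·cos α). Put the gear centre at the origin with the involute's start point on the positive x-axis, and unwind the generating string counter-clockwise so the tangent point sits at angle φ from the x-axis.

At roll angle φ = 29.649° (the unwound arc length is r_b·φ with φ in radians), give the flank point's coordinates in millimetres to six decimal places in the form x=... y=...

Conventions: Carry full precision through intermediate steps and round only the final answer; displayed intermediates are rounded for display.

class = single-mesh tooth geometry [base-circle involute, m = 1.409, 45T]
pitch radius r_p = m·N/2 = 1.409·45/2 = 31.702500
base radius r_b = r_p·cos α = 31.702500·cos 18.250° = 30.107837
roll angle φ = 29.649° = 0.51747267 rad
x = r_b·(cos φ + φ·sin φ) = 33.873072
y = r_b·(sin φ − φ·cos φ) = 1.353774

x=33.873072 y=1.353774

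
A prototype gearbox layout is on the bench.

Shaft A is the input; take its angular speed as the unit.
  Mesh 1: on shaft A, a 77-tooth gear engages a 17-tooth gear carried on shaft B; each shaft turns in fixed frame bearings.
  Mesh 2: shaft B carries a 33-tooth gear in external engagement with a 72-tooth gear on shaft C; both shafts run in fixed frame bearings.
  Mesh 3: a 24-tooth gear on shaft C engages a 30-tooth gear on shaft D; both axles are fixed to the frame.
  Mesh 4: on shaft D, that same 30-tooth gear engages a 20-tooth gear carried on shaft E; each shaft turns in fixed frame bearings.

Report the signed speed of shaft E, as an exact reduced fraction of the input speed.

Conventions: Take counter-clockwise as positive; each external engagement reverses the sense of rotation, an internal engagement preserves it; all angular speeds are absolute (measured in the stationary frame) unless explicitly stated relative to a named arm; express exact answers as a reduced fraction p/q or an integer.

4-mesh fixed-axis compound train (all bearings frame-fixed)
mesh 1 [77T→17T]: |ω|/ω_in = 1×77/17 = 77/17, sense flips to −
mesh 2 [33T→72T]: |ω|/ω_in = (77/17)×33/72 = 847/408, sense flips to +
mesh 3 [24T→30T]: |ω|/ω_in = (847/408)×24/30 = 847/510, sense flips to −
mesh 4 [30T→20T]: |ω|/ω_in = (847/510)×30/20 = 847/340, sense flips to +
signed output speed (× input speed) = 847/340

847/340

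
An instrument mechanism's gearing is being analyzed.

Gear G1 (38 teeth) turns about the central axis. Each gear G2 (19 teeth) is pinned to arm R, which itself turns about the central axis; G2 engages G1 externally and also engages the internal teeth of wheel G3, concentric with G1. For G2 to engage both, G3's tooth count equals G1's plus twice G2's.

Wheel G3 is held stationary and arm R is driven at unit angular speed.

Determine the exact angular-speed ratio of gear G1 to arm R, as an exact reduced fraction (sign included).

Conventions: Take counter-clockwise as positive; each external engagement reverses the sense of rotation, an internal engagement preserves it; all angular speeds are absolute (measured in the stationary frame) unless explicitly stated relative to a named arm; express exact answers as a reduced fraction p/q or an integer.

3

planetary set (38T centre, 19T on arm, 76T internal) — Willis relation
ring teeth: 38 + 2·19 = 76
38(ω_sun−ω_arm) = −76(ω_ring−ω_arm),  ω_ring = 0, ω_arm = 1
ω_sun = 1 − (76/38)(0−1) = 3
ω_out/ω_in = 3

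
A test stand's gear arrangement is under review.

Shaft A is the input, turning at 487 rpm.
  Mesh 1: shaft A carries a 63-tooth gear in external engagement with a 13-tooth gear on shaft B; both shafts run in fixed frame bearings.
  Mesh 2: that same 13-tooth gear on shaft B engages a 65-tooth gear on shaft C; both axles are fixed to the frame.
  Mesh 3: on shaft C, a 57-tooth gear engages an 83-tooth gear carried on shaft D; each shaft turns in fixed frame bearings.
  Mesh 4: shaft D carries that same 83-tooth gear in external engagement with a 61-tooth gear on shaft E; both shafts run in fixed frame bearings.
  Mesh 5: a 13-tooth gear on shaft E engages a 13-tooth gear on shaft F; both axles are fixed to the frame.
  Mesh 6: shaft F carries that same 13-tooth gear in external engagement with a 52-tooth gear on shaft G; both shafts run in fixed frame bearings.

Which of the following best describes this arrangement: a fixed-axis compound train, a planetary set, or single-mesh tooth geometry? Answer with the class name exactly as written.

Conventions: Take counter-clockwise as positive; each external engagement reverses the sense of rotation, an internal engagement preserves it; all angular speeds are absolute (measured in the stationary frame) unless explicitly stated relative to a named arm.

topology: fixed-axis compound train — 6 meshes, A→G
classification: fixed-axis compound train

fixed-axis compound train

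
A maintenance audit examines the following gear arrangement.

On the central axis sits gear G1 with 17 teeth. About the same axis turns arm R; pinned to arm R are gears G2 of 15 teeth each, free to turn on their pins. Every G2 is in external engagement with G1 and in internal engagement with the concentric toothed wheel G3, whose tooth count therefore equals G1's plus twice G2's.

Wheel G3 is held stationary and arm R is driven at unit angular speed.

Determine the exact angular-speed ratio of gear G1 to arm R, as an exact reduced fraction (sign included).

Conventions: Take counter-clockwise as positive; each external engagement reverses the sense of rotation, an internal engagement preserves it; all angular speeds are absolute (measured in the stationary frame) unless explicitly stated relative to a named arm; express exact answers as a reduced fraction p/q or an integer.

64/17

topology: planetary set — G1 17T / G2 15T / G3 47T, arm = carrier (Willis)
ring teeth: 17 + 2·15 = 47
17(ω_sun−ω_arm) = −47(ω_ring−ω_arm),  ω_ring = 0, ω_arm = 1
ω_sun = 1 − (47/17)(0−1) = 64/17
ω_out/ω_in = 64/17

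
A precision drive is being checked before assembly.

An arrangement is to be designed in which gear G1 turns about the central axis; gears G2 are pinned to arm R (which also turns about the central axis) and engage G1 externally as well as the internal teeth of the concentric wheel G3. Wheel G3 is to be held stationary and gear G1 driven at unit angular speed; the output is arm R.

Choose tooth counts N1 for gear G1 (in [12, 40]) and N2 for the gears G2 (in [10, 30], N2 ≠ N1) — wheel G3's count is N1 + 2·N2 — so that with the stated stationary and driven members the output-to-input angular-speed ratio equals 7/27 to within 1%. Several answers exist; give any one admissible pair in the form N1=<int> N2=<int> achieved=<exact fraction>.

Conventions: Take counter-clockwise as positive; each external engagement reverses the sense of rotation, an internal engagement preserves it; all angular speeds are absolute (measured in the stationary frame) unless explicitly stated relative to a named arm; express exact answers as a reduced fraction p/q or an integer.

N1=14 N2=13 achieved=7/27

design class (target 7/27): planetary set
Willis with ω_ring = 0: ω_arm/ω_sun = N1/(N1+N3); set equal to 7/27  ⇒  N3/N1 = 1/(7/27) − 1 = 20/7
N3 = N1 + 2·N2  ⇒  N2/N1 = (N3/N1 − 1)/2 = (20/7 − 1)/2 = 13/14
smallest multiple with N1 ≥ 12 and N2 ≥ 10: k = 1  ⇒  N1 = 1·14 = 14, N2 = 1·13 = 13 (N1 ≤ 40, N2 ≤ 30, N2 ≠ N1 ✓), N3 = 14 + 2·13 = 40
check: N1/(N1+N3) with N1 = 14, N3 = 40 gives 7/27; |achieved − target| = 0 ≤ 7/2700 ✓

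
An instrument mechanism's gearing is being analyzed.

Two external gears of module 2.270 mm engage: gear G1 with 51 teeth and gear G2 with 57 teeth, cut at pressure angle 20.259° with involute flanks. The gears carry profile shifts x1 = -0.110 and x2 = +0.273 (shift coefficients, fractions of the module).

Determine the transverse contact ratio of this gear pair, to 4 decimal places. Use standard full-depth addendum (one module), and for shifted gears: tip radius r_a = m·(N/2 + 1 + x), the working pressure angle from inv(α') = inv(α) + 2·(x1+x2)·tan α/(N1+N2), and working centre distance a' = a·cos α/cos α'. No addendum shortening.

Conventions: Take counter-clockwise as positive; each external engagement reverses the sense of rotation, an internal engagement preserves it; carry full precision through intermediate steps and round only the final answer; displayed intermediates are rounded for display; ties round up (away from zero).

1.7242

topology: single-mesh involute geometry — m = 2.270, 51T/57T pair
base radii: r_b1 = 54.304058, r_b2 = 60.692770
tip radii: r_a1 = 59.905300, r_a2 = 67.584710
inv(α') = inv(20.259°) + 2·(-0.110+0.273)·tan α/(51+57) = 0.01662582  ⇒  α' = 20.71622°
a' = a·cos α / cos α' = 122.5800·cos 20.259°/cos 20.71622° = 122.946039
action lengths: √(r_a1²−r_b1²) = 25.292574, √(r_a2²−r_b2²) = 29.733494
base pitch p_b = π·m·cos α = 6.690244
CR = (25.292574 + 29.733494 − 122.946039·sin 20.71622°)/6.690244 = 1.724178
contact ratio ≈ 1.7242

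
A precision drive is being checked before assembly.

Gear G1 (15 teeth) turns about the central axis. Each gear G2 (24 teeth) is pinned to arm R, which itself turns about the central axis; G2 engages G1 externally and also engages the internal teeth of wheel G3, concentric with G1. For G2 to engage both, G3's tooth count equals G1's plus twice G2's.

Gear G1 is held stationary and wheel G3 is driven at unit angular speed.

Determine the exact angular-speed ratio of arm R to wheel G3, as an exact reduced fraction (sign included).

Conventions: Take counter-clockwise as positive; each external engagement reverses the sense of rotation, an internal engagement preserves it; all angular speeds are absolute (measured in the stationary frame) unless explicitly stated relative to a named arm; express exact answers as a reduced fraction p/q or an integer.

recognized (axles ride arm R): planetary set, 15/24/63 teeth
ring teeth: 15 + 2·24 = 63
15(ω_sun−ω_arm) = −63(ω_ring−ω_arm),  ω_sun = 0, ω_ring = 1
15(0−ω_arm) = −63(1−ω_arm)  ⇒  78·ω_arm = 63  ⇒  ω_arm = 21/26
ω_out/ω_in = 21/26

21/26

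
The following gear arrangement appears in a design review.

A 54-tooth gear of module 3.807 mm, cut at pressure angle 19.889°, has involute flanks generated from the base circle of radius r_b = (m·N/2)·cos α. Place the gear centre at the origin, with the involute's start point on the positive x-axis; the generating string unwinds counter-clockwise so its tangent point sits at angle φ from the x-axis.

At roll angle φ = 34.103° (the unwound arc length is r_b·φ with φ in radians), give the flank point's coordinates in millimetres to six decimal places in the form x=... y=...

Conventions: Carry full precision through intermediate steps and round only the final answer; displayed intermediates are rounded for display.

single-mesh involute tooth geometry (54T wheel at module 3.807)
pitch radius r_p = m·N/2 = 3.807·54/2 = 102.789000
base radius r_b = r_p·cos α = 102.789000·cos 19.889° = 96.657992
roll angle φ = 34.103° = 0.59520963 rad
x = r_b·(cos φ + φ·sin φ) = 112.292858
y = r_b·(sin φ − φ·cos φ) = 6.556344

x=112.292858 y=6.556344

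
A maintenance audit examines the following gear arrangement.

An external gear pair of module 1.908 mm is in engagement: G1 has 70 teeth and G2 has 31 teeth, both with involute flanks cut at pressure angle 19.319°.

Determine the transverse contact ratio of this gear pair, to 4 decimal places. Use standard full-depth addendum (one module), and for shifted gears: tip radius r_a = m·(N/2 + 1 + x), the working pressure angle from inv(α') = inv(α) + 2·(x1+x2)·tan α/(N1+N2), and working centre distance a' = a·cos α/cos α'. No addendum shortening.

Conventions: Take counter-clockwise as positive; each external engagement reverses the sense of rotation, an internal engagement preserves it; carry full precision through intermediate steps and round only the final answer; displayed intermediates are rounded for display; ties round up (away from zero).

class = single-mesh tooth geometry [involute pair 70T × 31T, m = 1.908]
base radii: r_b1 = 63.019705, r_b2 = 27.908726
tip radii: r_a1 = 68.688000, r_a2 = 31.482000
no profile shift: α' = α, a' = a
action lengths: √(r_a1²−r_b1²) = 27.323216, √(r_a2²−r_b2²) = 14.567749
base pitch p_b = π·m·cos α = 5.656635
CR = (27.323216 + 14.567749 − 96.354000·sin 19.31900°)/5.656635 = 1.770386
contact ratio ≈ 1.7704

1.7704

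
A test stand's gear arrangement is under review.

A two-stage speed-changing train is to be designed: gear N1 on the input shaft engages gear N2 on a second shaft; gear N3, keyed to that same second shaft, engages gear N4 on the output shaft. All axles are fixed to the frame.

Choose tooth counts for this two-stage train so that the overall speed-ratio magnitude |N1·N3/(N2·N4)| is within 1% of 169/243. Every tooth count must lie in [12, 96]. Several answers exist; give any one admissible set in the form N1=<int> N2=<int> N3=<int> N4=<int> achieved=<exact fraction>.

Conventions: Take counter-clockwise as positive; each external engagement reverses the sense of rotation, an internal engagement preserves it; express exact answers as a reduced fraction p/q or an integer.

N1=13 N2=18 N3=26 N4=27 achieved=169/243

topology: fixed-axis compound train — 2 stages, target 169/243
target = 169/243 in lowest terms: an exact hit needs N1·N3 = k·169 and N2·N4 = k·243 for one integer k, every count in [12, 96]; additionally prefer no 1:1 stage (N1 ≠ N2, N3 ≠ N4)
k = 1: no 1:1-free in-range split of k·169 and k·243 into factor pairs; take k = 2
k = 2: N1·N3 = 338 = 13·26, N2·N4 = 486 = 18·27
achieved = 13·26/(18·27) = 169/243; |achieved − target| = 0 ≤ 169/24300 ✓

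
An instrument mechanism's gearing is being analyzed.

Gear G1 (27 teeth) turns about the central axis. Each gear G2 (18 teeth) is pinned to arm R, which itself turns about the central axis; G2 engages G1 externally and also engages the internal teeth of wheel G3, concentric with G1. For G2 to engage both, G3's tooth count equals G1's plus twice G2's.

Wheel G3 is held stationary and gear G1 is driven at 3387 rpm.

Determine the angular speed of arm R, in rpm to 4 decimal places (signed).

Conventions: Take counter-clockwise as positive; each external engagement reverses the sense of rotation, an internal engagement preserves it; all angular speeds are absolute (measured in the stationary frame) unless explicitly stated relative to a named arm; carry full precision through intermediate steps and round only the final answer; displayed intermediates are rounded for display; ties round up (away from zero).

+1016.1000 rpm

recognized (axles ride arm R): planetary set, 27/18/63 teeth
normalise by the input: solve with ω_sun = 1, then scale by 3387 rpm
ring teeth: 27 + 2·18 = 63
27(ω_sun−ω_arm) = −63(ω_ring−ω_arm),  ω_ring = 0, ω_sun = 1
27(1−ω_arm) = −63(0−ω_arm)  ⇒  90·ω_arm = 27  ⇒  ω_arm = 3/10
scale: ω_arm = 3/10 × 3387 rpm = +1016.1000 rpm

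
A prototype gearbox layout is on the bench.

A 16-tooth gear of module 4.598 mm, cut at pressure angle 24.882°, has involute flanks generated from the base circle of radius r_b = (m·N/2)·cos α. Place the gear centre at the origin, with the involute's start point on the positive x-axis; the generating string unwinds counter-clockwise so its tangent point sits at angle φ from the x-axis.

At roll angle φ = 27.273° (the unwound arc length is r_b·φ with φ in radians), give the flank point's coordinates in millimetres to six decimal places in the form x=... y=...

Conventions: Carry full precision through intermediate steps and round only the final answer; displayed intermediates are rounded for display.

recognized (one wheel, involute flank): single-mesh tooth geometry, m = 4.598, N = 16
pitch radius r_p = m·N/2 = 4.598·16/2 = 36.784000
base radius r_b = r_p·cos α = 36.784000·cos 24.882° = 33.369571
roll angle φ = 27.273° = 0.47600365 rad
x = r_b·(cos φ + φ·sin φ) = 36.938539
y = r_b·(sin φ − φ·cos φ) = 1.172703

x=36.938539 y=1.172703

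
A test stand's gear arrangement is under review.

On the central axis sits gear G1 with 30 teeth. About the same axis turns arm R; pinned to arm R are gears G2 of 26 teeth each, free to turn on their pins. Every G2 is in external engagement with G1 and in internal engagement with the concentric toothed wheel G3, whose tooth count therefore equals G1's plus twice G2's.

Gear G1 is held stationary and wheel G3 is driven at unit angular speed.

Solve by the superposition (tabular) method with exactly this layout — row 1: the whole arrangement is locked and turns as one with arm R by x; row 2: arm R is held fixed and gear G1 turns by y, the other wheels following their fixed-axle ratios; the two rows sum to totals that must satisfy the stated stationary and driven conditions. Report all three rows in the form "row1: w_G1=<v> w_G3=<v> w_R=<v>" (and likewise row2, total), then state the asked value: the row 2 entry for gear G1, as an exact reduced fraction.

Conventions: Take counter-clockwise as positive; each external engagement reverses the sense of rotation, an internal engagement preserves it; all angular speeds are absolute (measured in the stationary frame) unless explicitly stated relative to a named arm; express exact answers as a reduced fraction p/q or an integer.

planetary set (30T centre, 26T on arm, 82T internal) — Willis relation
row 1 — lock + rotate with arm: ω_sun = ω_ring = ω_arm = x
row 2 (arm held, sun turns y): ω_ring = −(30/82)·y, ω_arm = 0
boundary: total ω_sun = x + y = 0 and total ω_ring = x − (30/82)·y = 1  ⇒  y = -41/56, x = 41/56
row 2 ring = −(30/82)·(-41/56) = 15/56
totals (row 1 + row 2): sun 41/56 + (-41/56) = 0, ring 41/56 + 15/56 = 1, arm 41/56 + 0 = 41/56
asked cell (row2, sun) = -41/56

row1: w_G1=41/56 w_G3=41/56 w_R=41/56
row2: w_G1=-41/56 w_G3=15/56 w_R=0
total: w_G1=0 w_G3=1 w_R=41/56
asked value: -41/56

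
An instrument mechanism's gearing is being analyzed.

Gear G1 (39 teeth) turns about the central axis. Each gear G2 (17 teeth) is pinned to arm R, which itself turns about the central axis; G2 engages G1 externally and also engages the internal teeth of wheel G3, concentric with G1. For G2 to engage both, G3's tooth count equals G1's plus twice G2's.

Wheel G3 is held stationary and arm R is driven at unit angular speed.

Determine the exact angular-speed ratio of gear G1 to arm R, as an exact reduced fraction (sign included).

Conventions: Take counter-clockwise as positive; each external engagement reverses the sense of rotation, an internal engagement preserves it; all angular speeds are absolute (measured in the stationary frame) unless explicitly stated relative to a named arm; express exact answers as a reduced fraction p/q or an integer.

class = planetary set [G3 = 39+2·17 = 73; Willis about the carrier]
ring teeth: 39 + 2·17 = 73
39(ω_sun−ω_arm) = −73(ω_ring−ω_arm),  ω_ring = 0, ω_arm = 1
ω_sun = 1 − (73/39)(0−1) = 112/39
ω_out/ω_in = 112/39

112/39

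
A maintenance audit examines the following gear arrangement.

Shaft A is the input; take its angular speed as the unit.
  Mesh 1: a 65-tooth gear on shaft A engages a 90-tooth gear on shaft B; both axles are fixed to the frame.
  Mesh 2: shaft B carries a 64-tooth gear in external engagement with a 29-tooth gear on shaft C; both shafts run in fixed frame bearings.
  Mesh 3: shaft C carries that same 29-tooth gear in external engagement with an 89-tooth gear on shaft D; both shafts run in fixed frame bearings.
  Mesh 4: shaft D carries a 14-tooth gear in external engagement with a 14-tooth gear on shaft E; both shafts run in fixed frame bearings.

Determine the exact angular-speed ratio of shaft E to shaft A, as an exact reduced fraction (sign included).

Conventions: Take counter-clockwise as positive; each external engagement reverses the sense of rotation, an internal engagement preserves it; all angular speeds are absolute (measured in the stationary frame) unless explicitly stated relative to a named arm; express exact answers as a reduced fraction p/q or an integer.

416/801

class = fixed-axis compound train [4 meshes; 4 ratios multiply, 4 sense flips]
mesh 1 [65T→90T]: running ratio 13/18, sense −
mesh 2 [64T→29T]: running ratio 416/261, sense +
mesh 3 [29T→89T]: running ratio 416/801, sense −
mesh 4 [14T→14T]: running ratio 416/801, sense +
ω_out/ω_in = 416/801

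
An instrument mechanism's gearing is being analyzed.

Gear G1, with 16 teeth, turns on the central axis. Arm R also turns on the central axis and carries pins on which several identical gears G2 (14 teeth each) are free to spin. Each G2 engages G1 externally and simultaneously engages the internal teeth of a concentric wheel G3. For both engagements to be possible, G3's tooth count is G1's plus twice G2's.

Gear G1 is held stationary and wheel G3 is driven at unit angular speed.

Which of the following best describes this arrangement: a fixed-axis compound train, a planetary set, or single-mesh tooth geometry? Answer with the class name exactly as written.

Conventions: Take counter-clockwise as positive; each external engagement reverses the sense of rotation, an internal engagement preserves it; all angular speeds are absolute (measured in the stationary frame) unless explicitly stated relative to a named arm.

planetary set

recognized (axles ride arm R): planetary set, 16/14/44 teeth
classification: planetary set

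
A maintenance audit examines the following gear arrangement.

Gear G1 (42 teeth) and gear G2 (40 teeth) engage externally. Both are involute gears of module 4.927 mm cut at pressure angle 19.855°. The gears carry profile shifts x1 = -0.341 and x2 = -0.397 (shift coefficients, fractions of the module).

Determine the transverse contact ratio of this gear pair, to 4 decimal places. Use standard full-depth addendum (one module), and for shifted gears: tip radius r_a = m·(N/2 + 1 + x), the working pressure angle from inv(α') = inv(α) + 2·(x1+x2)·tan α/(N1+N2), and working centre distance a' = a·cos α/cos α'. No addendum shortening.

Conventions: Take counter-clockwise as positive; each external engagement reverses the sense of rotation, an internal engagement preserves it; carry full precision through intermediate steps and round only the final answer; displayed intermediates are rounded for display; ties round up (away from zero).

2.0125

class = single-mesh tooth geometry [involute pair 42T × 40T, m = 4.927]
base radii: r_b1 = 97.316422, r_b2 = 92.682306
tip radii: r_a1 = 106.713893, r_a2 = 101.510981
inv(α') = inv(19.855°) + 2·(-0.341-0.397)·tan α/(42+40) = 0.00807183  ⇒  α' = 16.39327°
a' = a·cos α / cos α' = 202.0070·cos 19.855°/cos 16.39327° = 198.050028
action lengths: √(r_a1²−r_b1²) = 43.787772, √(r_a2²−r_b2²) = 41.406151
base pitch p_b = π·m·cos α = 14.558503
CR = (43.787772 + 41.406151 − 198.050028·sin 16.39327°)/14.558503 = 2.012467
contact ratio ≈ 2.0125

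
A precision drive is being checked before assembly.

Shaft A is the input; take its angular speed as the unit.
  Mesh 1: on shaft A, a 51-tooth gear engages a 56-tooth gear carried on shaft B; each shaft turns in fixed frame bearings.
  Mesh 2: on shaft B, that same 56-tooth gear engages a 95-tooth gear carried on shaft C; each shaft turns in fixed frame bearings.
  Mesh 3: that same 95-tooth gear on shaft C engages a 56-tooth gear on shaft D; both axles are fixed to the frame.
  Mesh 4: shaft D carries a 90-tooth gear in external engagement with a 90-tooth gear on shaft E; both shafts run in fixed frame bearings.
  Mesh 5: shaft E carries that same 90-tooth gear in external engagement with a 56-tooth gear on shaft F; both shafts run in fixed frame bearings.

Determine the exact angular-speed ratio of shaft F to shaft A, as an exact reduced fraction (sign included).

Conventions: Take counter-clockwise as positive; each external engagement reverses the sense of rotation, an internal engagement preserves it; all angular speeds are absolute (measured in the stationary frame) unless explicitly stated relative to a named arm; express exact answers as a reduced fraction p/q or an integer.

-2295/1568

class = fixed-axis compound train [5 meshes; 5 ratios multiply, 5 sense flips]
mesh 1 [51T→56T]: running ratio 51/56, sense −
mesh 2 [56T→95T]: running ratio 51/95, sense +
mesh 3 [95T→56T]: running ratio 51/56, sense −
mesh 4 [90T→90T]: running ratio 51/56, sense +
mesh 5 [90T→56T]: running ratio 2295/1568, sense −
ω_out/ω_in = -2295/1568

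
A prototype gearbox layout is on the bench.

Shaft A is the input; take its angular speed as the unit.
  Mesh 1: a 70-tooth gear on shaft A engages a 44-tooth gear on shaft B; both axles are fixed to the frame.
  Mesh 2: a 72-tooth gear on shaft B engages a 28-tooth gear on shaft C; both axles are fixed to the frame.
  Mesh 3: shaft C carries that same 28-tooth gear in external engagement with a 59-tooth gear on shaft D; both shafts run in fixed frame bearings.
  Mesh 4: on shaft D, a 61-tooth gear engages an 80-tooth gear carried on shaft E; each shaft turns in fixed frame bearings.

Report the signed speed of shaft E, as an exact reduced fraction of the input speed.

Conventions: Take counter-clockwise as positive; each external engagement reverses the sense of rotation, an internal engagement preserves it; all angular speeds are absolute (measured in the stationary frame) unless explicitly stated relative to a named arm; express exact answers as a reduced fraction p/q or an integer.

4-mesh fixed-axis compound train (all bearings frame-fixed)
mesh 1 [70T→44T]: |ω|/ω_in = 1×70/44 = 35/22, sense flips to −
mesh 2 [72T→28T]: |ω|/ω_in = (35/22)×72/28 = 45/11, sense flips to +
mesh 3 [28T→59T]: |ω|/ω_in = (45/11)×28/59 = 1260/649, sense flips to −
mesh 4 [61T→80T]: |ω|/ω_in = (1260/649)×61/80 = 3843/2596, sense flips to +
signed output speed (× input speed) = 3843/2596

3843/2596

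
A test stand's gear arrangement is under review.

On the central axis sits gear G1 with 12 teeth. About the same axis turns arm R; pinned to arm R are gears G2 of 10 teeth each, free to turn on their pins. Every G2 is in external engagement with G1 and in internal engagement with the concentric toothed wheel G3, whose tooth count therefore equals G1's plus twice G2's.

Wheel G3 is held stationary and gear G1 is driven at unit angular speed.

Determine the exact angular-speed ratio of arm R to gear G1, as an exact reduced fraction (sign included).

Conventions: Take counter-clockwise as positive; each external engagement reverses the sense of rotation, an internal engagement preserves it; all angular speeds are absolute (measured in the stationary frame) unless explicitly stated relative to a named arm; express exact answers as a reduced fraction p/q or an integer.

recognized (axles ride arm R): planetary set, 12/10/32 teeth
ring teeth: 12 + 2·10 = 32
12(ω_sun−ω_arm) = −32(ω_ring−ω_arm),  ω_ring = 0, ω_sun = 1
12(1−ω_arm) = −32(0−ω_arm)  ⇒  44·ω_arm = 12  ⇒  ω_arm = 3/11
ω_out/ω_in = 3/11

3/11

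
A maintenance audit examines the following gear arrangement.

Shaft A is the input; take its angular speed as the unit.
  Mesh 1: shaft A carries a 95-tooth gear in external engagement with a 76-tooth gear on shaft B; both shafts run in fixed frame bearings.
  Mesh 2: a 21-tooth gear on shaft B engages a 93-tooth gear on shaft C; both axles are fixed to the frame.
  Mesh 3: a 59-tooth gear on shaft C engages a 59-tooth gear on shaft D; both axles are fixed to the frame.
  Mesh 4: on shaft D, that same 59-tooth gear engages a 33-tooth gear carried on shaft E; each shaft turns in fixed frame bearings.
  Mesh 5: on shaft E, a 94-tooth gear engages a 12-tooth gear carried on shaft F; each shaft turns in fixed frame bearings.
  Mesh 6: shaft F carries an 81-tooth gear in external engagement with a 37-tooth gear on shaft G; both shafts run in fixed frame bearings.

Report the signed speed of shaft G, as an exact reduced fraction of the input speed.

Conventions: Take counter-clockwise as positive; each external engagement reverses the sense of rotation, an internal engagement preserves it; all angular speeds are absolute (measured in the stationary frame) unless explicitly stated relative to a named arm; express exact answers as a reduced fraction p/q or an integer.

873495/100936

6-mesh fixed-axis compound train (all bearings frame-fixed)
mesh 1 [95T→76T]: |ω|/ω_in = 1×95/76 = 5/4, sense flips to −
mesh 2 [21T→93T]: |ω|/ω_in = (5/4)×21/93 = 35/124, sense flips to +
mesh 3 [59T→59T]: |ω|/ω_in = (35/124)×59/59 = 35/124, sense flips to −
mesh 4 [59T→33T]: |ω|/ω_in = (35/124)×59/33 = 2065/4092, sense flips to +
mesh 5 [94T→12T]: |ω|/ω_in = (2065/4092)×94/12 = 97055/24552, sense flips to −
mesh 6 [81T→37T]: |ω|/ω_in = (97055/24552)×81/37 = 873495/100936, sense flips to +
signed output speed (× input speed) = 873495/100936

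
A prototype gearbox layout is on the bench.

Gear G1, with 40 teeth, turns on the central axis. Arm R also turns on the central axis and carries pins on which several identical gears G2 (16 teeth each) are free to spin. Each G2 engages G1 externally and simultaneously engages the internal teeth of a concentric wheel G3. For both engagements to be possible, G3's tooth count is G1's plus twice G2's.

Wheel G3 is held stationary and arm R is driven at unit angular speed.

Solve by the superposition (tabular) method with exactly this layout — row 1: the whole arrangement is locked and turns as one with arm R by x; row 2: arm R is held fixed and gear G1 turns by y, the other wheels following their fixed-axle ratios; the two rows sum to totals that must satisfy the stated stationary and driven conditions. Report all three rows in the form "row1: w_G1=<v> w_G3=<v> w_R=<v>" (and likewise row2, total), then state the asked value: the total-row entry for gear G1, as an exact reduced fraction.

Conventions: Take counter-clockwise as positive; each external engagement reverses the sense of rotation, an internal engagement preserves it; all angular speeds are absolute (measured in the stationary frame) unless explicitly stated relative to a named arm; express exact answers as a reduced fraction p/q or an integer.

topology: planetary set — G1 40T / G2 16T / G3 72T, arm = carrier (Willis)
row 1 (train locked, turned with arm): all members turn x
superposition row 2 [arm held]: sun y, ring −(40/72)·y, arm 0
boundary: total ω_ring = x − (40/72)·y = 0 and total ω_arm = x = 1  ⇒  y = 9/5, x = 1
row 2 ring = −(40/72)·9/5 = -1
totals (row 1 + row 2): sun 1 + 9/5 = 14/5, ring 1 + (-1) = 0, arm 1 + 0 = 1
asked cell (total, sun) = 14/5

row1: w_G1=1 w_G3=1 w_R=1
row2: w_G1=9/5 w_G3=-1 w_R=0
total: w_G1=14/5 w_G3=0 w_R=1
asked value: 14/5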